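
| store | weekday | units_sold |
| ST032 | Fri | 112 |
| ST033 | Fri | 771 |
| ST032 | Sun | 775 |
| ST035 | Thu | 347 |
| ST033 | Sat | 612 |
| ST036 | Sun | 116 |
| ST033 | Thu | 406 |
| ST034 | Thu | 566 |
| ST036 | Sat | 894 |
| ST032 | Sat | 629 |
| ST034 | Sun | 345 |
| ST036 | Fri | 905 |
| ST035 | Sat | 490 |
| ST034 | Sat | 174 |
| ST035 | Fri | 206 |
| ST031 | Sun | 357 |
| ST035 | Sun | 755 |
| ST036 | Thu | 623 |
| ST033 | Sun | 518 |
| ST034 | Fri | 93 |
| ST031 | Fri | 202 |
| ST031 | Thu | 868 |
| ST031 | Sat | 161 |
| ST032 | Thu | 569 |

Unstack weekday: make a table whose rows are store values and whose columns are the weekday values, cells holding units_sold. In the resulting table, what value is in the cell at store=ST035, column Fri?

Wide layout: rows indexed by store, columns are the 4 distinct weekday values (Fri, Sun, Thu, Sat).
Cell (store=ST035, weekday=Fri) draws from the long row where store=ST035 and weekday=Fri, which has units_sold=206.

206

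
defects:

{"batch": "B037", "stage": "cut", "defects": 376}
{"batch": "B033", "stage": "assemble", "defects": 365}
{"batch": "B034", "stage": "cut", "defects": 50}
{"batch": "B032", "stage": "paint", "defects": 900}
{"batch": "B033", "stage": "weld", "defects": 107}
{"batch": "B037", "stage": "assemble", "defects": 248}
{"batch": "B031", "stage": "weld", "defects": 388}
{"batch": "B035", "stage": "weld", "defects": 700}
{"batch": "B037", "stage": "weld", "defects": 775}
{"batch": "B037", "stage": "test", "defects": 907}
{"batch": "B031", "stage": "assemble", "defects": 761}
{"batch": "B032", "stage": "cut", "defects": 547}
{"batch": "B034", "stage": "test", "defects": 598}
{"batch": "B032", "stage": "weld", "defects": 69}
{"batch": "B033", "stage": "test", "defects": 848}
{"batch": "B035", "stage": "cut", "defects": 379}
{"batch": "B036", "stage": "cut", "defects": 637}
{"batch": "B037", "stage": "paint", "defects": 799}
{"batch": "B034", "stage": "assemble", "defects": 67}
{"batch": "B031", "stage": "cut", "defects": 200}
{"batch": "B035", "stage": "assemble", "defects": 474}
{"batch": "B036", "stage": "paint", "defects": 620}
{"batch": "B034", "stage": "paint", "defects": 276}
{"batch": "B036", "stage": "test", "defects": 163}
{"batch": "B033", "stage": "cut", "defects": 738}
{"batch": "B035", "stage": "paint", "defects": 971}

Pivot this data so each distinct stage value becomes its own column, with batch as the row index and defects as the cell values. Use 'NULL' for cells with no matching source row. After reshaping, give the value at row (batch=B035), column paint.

971

The long row with batch=B035, stage=paint has defects=971.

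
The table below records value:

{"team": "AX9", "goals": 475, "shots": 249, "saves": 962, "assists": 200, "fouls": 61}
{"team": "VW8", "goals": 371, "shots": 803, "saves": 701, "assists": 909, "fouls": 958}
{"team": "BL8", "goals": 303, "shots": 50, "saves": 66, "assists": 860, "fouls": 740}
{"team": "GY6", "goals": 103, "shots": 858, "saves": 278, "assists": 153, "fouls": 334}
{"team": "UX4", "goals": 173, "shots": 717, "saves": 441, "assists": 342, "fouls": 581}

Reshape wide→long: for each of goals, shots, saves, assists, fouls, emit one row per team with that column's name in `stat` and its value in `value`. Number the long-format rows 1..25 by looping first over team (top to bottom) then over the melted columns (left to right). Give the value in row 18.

25 rows total (5 × 5). Row 18: index ⌊(18-1)/5⌋ = 3 into team → GY6; (18-1) mod 5 = 2 into the melted columns → saves.
So row 18 is (GY6, saves, 278); value = 278.

278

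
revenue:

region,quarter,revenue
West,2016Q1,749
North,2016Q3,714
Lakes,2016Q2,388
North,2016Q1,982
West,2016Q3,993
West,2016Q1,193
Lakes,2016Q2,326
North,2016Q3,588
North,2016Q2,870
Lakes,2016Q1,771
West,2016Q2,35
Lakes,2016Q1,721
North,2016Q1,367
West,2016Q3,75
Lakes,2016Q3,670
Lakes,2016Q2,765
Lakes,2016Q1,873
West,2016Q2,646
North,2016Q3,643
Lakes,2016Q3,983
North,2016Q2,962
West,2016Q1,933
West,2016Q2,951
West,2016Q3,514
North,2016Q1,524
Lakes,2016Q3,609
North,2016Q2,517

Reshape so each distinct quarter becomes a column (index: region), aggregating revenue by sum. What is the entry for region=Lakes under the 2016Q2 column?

Rows with region=Lakes and quarter=2016Q2: revenue values are 388, 326, 765.
388 + 326 + 765 = 1479.

1479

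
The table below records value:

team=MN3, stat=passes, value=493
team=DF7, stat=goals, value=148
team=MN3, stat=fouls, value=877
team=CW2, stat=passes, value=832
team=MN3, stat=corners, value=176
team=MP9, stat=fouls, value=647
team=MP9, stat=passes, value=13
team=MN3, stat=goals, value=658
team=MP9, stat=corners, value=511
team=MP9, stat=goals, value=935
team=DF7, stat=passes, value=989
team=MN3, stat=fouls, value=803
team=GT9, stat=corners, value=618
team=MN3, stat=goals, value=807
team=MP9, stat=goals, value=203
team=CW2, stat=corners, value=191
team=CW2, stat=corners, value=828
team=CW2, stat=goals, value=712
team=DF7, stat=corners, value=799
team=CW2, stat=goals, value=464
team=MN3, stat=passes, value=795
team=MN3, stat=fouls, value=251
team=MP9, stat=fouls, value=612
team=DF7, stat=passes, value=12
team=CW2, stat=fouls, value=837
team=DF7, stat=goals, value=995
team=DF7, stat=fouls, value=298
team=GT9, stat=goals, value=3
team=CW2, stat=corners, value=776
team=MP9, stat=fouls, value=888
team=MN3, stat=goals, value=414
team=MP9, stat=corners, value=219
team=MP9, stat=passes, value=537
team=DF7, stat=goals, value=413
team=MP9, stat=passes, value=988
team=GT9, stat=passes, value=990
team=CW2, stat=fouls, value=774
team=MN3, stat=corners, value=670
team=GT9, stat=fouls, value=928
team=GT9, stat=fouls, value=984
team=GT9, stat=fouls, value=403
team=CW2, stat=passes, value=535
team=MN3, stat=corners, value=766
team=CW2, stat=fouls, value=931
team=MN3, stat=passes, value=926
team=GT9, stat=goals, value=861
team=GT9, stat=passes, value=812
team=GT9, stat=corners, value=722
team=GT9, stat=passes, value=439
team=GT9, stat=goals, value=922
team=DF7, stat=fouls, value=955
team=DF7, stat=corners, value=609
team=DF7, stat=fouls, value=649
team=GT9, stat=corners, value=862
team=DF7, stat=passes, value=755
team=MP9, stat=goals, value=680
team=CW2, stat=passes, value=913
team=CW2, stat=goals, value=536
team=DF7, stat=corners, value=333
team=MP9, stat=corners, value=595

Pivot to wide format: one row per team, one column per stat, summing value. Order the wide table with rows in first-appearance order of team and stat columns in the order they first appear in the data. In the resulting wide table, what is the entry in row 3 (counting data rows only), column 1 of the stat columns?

2280

With rows in first-appearance order of team, row 3 is team=CW2. stat columns in first-appearance order: passes, goals, fouls, corners; column 1 is passes.
Long rows with team=CW2, stat=passes: 832 + 535 + 913 = 2280.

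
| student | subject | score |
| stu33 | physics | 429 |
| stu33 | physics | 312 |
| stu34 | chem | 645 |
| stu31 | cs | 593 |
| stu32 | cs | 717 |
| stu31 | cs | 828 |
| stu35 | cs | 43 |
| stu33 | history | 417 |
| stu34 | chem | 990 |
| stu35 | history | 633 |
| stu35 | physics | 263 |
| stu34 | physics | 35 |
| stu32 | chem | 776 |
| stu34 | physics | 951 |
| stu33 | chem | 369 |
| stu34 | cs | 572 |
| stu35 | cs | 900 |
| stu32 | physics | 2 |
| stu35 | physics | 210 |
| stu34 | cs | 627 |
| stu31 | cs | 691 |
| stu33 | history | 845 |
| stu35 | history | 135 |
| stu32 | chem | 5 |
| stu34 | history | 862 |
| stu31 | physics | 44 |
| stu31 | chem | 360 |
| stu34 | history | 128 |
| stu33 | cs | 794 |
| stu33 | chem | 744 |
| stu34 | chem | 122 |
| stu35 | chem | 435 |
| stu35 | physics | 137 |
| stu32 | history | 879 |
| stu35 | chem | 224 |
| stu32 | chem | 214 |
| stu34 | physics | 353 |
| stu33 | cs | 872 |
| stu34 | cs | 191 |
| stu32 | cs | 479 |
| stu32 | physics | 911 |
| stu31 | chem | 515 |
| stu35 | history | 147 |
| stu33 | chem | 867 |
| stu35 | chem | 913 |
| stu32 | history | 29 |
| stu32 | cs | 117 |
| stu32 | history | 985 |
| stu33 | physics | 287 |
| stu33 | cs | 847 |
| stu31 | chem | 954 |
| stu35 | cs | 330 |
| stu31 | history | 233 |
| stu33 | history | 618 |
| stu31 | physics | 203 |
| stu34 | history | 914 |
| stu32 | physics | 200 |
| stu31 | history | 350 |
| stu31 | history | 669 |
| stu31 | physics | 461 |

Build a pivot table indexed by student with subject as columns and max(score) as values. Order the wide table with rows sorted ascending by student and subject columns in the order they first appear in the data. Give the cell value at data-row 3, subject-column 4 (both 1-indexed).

845

With rows sorted ascending by student, row 3 is student=stu33. subject columns in first-appearance order: physics, chem, cs, history; column 4 is history.
Long rows with student=stu33, subject=history: max(417, 845, 618) = 845.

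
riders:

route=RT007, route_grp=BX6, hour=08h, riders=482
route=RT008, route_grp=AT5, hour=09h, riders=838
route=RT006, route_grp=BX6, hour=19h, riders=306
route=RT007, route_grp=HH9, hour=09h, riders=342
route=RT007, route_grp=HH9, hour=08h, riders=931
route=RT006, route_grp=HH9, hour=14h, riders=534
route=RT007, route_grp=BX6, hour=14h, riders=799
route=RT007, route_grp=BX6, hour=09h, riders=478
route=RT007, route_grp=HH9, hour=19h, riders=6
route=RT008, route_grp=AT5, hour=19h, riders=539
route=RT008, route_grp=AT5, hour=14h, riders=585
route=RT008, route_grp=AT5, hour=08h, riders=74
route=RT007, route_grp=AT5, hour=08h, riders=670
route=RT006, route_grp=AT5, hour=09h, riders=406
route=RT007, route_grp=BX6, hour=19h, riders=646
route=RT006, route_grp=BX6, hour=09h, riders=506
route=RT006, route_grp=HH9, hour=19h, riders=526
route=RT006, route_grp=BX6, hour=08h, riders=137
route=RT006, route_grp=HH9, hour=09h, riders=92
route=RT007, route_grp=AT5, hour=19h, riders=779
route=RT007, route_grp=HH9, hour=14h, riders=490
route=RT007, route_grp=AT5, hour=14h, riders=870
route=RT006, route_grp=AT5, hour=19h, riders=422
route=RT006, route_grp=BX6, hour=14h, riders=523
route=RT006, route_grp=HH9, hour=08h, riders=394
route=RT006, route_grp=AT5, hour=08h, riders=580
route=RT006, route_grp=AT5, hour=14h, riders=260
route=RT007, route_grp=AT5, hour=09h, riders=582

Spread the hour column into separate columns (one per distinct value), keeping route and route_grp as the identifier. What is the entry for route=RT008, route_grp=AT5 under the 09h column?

Wide layout: rows indexed by route and route_grp, columns are the 4 distinct hour values (08h, 09h, 19h, 14h).
Cell (route=RT008, route_grp=AT5, hour=09h) draws from the long row where route=RT008, route_grp=AT5 and hour=09h, which has riders=838.

838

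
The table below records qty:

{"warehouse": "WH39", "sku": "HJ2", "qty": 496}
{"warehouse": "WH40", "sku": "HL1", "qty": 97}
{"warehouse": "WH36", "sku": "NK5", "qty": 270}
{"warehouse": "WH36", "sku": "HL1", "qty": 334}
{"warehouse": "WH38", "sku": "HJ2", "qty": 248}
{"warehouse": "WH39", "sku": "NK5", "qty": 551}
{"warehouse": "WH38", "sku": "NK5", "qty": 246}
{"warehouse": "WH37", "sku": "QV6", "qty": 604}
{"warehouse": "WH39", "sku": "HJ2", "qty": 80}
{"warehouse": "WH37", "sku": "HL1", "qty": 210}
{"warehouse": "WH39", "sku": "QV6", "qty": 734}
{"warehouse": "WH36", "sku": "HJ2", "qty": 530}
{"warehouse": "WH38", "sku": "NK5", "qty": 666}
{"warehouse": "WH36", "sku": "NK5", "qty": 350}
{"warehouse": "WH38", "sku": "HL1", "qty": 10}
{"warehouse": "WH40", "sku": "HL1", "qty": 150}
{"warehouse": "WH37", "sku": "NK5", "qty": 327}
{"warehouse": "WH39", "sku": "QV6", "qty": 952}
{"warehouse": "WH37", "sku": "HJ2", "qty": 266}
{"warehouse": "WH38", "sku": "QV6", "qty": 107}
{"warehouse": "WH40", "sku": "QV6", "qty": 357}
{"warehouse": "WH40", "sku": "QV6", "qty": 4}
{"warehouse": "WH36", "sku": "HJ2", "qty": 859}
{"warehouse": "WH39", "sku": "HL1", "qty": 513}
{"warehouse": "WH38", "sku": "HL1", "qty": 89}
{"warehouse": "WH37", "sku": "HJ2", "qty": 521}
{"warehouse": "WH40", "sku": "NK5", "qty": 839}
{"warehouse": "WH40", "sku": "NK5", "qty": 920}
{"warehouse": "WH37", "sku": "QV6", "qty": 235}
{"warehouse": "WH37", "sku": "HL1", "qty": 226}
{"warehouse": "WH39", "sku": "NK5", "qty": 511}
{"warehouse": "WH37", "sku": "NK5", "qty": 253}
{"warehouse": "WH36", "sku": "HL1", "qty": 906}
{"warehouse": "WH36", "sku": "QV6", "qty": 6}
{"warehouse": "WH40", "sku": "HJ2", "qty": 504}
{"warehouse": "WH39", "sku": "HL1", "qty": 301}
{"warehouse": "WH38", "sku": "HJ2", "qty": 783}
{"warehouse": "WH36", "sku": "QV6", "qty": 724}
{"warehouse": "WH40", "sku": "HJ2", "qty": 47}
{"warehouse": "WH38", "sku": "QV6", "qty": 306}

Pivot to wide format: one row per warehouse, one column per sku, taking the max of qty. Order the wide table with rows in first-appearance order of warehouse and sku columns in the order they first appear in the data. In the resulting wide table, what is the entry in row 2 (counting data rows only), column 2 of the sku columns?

150

With rows in first-appearance order of warehouse, row 2 is warehouse=WH40. sku columns in first-appearance order: HJ2, HL1, NK5, QV6; column 2 is HL1.
Long rows with warehouse=WH40, sku=HL1: max(97, 150) = 150.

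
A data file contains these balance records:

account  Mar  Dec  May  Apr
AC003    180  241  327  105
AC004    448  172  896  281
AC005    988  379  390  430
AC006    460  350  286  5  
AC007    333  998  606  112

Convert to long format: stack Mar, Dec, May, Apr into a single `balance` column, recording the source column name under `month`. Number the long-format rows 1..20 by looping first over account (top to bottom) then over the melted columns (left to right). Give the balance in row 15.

286

20 rows total (5 × 4). Row 15: index ⌊(15-1)/4⌋ = 3 into account → AC006; (15-1) mod 4 = 2 into the melted columns → May.
So row 15 is (AC006, May, 286); balance = 286.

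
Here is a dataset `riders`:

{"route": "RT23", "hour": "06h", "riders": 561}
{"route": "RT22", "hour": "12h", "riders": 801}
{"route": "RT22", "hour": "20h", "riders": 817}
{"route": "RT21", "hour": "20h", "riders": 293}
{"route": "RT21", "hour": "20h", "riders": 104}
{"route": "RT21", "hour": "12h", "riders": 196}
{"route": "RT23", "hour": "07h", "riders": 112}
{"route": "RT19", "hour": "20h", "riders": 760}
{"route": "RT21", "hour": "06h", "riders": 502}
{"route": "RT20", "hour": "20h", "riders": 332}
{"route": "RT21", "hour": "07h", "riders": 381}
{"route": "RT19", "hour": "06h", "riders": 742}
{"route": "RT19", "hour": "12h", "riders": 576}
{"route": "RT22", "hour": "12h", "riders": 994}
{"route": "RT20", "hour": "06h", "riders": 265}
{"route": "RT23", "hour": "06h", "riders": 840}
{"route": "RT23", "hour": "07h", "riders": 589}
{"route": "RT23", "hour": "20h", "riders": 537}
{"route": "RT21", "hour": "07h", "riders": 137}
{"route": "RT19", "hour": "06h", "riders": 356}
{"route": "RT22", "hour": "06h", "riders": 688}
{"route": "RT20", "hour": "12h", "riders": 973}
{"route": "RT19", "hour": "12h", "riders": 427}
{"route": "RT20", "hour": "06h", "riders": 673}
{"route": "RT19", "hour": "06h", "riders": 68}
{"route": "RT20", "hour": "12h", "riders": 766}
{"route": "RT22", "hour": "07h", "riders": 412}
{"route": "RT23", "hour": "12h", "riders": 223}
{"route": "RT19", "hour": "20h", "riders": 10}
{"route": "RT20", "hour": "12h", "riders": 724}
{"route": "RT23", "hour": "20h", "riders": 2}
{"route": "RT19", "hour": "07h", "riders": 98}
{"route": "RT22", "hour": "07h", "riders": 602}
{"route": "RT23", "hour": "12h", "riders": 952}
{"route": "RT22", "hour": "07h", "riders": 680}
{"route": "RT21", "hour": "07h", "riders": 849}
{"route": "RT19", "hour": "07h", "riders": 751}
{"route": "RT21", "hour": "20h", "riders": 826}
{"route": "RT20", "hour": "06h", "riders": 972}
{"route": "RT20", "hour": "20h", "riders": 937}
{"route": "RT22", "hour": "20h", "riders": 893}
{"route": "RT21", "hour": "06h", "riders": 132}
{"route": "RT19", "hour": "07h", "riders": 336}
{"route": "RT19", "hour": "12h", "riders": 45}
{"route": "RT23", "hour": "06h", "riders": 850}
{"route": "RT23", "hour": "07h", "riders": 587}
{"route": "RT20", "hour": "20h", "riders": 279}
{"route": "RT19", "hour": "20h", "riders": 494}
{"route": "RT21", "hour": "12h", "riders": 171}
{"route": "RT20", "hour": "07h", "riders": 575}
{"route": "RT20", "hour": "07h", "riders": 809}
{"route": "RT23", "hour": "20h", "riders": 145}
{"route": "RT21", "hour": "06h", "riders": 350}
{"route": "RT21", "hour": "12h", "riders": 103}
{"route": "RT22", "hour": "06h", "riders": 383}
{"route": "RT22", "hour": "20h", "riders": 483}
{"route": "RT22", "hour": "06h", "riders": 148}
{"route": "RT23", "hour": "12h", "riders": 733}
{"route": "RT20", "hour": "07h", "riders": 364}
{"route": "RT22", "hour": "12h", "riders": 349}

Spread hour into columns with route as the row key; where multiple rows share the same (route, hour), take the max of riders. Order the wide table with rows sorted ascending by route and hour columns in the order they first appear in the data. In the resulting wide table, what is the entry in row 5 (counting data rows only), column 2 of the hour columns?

With rows sorted ascending by route, row 5 is route=RT23. hour columns in first-appearance order: 06h, 12h, 20h, 07h; column 2 is 12h.
Long rows with route=RT23, hour=12h: max(223, 952, 733) = 952.

952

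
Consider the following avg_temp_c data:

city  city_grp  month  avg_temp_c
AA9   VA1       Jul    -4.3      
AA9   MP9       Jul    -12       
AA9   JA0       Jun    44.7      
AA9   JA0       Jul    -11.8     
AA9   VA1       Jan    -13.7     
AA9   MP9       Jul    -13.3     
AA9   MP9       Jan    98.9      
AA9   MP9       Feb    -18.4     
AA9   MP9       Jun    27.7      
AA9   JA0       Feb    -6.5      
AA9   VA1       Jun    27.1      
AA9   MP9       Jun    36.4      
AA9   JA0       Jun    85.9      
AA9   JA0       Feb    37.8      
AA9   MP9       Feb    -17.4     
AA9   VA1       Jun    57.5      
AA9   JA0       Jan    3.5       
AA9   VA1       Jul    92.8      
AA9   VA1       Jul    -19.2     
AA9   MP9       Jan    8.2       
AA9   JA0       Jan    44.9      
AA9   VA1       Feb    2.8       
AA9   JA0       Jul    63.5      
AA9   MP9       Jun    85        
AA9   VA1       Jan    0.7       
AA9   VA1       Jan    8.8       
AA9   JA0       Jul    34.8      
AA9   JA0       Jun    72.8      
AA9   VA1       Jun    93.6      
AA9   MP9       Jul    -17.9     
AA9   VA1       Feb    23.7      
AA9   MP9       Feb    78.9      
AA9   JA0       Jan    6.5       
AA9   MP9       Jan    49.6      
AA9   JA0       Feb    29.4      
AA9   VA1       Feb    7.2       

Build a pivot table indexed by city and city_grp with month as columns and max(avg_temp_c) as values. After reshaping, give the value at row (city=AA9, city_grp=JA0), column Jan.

44.9

Rows with city=AA9, city_grp=JA0 and month=Jan: avg_temp_c values are 3.5, 44.9, 6.5.
max(3.5, 44.9, 6.5) = 44.9.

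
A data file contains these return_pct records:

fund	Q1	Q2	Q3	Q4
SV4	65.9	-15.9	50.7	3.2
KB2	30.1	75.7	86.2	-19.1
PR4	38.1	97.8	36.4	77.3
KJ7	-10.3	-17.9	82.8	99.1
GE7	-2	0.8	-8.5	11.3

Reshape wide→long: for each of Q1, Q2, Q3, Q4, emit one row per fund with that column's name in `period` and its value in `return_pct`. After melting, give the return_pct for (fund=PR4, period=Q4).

77.3

Unpivoting turns each (fund, wide-column) pair into one long row.
The wide cell at row PR4, column Q4 holds 77.3, so the long row (PR4, Q4) has return_pct=77.3.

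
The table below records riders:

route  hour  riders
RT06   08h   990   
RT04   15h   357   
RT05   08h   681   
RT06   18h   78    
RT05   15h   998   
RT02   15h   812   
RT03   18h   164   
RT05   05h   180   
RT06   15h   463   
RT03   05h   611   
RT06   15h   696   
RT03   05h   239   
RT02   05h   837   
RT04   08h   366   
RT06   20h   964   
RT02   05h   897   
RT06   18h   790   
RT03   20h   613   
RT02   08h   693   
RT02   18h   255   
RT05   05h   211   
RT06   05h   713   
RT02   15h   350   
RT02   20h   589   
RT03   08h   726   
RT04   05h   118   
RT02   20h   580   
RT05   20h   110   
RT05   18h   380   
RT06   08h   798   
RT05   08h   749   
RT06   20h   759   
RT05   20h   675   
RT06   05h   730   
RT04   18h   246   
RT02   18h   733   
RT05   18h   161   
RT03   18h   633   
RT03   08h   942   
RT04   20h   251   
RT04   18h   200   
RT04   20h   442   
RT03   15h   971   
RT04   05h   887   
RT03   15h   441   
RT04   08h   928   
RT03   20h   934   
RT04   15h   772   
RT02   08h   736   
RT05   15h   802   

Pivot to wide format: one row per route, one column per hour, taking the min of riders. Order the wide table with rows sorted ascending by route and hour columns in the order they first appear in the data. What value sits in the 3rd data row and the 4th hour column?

118

With rows sorted ascending by route, row 3 is route=RT04. hour columns in first-appearance order: 08h, 15h, 18h, 05h, 20h; column 4 is 05h.
Long rows with route=RT04, hour=05h: min(118, 887) = 118.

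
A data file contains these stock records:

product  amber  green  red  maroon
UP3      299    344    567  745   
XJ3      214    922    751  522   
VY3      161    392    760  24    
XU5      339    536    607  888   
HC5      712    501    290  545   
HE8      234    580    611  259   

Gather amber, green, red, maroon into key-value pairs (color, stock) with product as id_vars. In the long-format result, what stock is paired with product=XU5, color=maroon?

Unpivoting turns each (product, wide-column) pair into one long row.
The wide cell at row XU5, column maroon holds 888, so the long row (XU5, maroon) has stock=888.

888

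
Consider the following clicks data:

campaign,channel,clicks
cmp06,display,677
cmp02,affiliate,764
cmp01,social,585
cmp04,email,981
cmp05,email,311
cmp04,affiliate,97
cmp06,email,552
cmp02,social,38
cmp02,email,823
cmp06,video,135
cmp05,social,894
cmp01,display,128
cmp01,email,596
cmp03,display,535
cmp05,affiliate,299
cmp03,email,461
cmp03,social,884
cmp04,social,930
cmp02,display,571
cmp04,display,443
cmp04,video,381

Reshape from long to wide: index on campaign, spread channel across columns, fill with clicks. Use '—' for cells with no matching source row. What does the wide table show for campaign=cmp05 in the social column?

894

The long row with campaign=cmp05, channel=social has clicks=894.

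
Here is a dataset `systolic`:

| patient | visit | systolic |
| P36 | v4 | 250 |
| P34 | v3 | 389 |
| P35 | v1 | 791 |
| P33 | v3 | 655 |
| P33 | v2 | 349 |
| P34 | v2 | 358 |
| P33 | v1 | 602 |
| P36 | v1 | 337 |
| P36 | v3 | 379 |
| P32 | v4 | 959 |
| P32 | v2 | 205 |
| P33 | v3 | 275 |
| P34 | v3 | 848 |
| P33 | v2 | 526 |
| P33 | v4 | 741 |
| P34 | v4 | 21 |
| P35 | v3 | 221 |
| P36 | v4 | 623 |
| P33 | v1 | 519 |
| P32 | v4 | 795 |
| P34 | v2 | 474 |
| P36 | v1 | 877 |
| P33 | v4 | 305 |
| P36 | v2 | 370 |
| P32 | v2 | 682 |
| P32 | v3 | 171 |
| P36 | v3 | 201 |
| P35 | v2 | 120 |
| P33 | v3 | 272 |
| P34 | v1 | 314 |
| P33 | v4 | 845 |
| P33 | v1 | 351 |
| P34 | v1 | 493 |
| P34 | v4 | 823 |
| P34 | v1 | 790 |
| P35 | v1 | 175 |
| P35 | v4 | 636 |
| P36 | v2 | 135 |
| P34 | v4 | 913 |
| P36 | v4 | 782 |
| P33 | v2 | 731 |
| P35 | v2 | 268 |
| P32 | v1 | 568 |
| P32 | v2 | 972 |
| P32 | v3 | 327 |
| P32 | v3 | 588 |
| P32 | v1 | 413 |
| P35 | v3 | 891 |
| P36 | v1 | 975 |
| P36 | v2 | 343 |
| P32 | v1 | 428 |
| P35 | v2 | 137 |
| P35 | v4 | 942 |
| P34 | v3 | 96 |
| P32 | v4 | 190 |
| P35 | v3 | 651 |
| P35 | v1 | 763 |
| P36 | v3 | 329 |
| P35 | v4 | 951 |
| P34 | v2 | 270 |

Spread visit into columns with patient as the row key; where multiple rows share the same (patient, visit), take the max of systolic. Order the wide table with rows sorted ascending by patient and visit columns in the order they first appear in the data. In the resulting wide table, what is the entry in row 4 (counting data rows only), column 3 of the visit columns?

With rows sorted ascending by patient, row 4 is patient=P35. visit columns in first-appearance order: v4, v3, v1, v2; column 3 is v1.
Long rows with patient=P35, visit=v1: max(791, 175, 763) = 791.

791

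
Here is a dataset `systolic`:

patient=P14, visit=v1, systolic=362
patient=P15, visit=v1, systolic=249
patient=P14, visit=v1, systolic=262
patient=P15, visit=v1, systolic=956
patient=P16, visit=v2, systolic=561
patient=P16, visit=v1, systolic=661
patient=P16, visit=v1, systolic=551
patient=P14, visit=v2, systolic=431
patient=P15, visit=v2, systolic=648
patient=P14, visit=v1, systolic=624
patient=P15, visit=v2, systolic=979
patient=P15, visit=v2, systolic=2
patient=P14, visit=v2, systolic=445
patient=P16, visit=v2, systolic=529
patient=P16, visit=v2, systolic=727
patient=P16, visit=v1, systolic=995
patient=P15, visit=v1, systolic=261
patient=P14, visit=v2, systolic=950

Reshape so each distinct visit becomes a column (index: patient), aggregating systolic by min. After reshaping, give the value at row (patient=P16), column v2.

Rows with patient=P16 and visit=v2: systolic values are 561, 529, 727.
min(561, 529, 727) = 529.

529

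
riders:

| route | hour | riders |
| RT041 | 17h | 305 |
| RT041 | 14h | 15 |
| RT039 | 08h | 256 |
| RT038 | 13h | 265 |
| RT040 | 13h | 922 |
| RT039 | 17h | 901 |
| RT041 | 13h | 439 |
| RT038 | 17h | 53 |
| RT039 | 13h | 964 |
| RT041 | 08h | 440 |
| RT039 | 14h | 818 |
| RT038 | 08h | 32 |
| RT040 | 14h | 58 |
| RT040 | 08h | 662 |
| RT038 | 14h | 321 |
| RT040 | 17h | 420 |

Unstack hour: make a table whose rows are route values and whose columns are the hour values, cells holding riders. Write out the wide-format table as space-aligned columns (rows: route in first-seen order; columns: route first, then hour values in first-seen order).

route  17h  14h  08h  13h
RT041  305  15   440  439
RT039  901  818  256  964
RT038  53   321  32   265
RT040  420  58   662  922

Columns: route plus the 4 distinct hour values (17h, 14h, 08h, 13h).
For example, row RT041 column 17h takes riders=305 from the long row (RT041, 17h).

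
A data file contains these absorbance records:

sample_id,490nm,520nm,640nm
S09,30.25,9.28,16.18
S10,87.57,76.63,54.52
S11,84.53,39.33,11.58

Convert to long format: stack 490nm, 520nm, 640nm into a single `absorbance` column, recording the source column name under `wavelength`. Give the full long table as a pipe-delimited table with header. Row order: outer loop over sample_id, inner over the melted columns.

| sample_id | wavelength | absorbance |
| S09 | 490nm | 30.25 |
| S09 | 520nm | 9.28 |
| S09 | 640nm | 16.18 |
| S10 | 490nm | 87.57 |
| S10 | 520nm | 76.63 |
| S10 | 640nm | 54.52 |
| S11 | 490nm | 84.53 |
| S11 | 520nm | 39.33 |
| S11 | 640nm | 11.58 |

Each (sample_id, column) pair becomes one row: 3 × 3 = 9 rows.
For example, (S09, 490nm) → absorbance=30.25.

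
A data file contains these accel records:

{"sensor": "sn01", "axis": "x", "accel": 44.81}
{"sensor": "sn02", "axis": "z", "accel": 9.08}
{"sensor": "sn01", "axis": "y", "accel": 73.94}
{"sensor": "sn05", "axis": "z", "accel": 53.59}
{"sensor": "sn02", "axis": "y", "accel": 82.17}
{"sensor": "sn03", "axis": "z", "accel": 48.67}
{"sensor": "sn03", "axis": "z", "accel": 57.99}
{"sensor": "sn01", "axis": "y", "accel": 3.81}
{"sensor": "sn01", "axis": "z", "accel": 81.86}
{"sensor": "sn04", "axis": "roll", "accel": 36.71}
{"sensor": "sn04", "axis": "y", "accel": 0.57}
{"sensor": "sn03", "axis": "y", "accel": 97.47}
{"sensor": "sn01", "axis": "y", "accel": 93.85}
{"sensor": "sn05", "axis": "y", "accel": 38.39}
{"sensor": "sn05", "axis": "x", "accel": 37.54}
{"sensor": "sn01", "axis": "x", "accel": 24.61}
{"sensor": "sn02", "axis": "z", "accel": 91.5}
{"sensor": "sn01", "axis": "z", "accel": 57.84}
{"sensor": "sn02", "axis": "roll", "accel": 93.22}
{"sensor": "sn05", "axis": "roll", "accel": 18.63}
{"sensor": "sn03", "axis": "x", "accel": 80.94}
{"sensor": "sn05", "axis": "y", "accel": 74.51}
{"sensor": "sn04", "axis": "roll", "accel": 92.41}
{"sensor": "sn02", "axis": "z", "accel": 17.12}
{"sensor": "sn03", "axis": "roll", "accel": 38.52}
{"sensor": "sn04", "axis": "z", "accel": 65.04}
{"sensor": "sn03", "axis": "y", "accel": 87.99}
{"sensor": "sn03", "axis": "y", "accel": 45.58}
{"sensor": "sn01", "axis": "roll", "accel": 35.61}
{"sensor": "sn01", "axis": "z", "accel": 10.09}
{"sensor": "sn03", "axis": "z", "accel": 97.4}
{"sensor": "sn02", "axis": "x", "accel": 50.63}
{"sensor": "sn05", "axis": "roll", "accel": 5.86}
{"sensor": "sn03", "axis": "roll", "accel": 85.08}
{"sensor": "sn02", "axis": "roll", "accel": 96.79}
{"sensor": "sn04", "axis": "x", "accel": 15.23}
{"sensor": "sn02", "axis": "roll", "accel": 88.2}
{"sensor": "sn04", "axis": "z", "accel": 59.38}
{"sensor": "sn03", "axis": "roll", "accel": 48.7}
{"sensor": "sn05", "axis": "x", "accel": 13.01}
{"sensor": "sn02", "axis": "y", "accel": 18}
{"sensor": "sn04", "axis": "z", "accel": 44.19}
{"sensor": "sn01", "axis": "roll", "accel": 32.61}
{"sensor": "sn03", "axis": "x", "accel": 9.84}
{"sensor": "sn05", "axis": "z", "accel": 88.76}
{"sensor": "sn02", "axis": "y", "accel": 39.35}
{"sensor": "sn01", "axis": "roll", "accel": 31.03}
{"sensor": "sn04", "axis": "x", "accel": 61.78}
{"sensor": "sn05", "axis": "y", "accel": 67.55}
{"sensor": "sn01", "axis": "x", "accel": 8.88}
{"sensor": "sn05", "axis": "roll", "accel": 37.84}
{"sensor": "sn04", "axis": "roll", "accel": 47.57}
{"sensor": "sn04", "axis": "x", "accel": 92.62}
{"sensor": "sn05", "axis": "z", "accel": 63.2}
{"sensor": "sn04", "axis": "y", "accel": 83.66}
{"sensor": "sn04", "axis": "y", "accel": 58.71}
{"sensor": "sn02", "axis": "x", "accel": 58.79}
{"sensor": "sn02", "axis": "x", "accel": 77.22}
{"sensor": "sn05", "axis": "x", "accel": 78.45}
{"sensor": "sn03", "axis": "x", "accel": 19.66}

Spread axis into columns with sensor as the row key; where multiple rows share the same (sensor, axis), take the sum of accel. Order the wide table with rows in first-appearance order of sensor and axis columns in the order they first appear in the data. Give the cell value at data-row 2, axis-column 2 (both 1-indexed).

With rows in first-appearance order of sensor, row 2 is sensor=sn02. axis columns in first-appearance order: x, z, y, roll; column 2 is z.
Long rows with sensor=sn02, axis=z: 9.08 + 91.5 + 17.12 = 117.70.

117.70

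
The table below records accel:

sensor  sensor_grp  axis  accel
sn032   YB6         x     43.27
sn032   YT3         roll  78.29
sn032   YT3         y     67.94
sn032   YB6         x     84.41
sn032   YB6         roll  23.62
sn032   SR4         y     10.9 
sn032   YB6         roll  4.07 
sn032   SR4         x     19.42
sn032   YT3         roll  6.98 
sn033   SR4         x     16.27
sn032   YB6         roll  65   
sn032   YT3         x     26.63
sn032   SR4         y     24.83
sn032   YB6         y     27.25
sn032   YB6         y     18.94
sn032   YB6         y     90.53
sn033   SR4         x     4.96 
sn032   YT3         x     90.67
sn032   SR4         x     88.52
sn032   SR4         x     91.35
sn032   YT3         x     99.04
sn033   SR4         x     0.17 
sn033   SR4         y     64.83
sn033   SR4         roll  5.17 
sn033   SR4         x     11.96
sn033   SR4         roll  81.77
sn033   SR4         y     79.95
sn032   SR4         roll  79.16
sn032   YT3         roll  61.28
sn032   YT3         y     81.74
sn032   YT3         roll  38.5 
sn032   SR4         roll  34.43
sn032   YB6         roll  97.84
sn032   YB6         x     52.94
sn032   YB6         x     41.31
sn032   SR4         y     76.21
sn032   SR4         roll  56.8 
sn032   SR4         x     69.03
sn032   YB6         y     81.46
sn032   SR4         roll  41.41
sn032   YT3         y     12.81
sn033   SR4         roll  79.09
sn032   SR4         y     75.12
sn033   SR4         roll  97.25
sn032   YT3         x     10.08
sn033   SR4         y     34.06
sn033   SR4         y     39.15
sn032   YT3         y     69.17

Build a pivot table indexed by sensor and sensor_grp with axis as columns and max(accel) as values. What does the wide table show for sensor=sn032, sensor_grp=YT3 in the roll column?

Rows with sensor=sn032, sensor_grp=YT3 and axis=roll: accel values are 78.29, 6.98, 61.28, 38.5.
max(78.29, 6.98, 61.28, 38.5) = 78.29.

78.29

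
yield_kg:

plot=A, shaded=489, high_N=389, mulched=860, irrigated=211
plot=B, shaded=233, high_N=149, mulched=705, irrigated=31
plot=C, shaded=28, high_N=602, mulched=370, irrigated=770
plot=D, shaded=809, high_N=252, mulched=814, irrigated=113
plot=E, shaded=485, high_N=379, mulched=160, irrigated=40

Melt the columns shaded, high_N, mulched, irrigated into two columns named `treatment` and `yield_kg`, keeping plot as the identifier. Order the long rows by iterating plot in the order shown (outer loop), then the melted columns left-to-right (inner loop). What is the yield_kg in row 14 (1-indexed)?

20 rows total (5 × 4). Row 14: index ⌊(14-1)/4⌋ = 3 into plot → D; (14-1) mod 4 = 1 into the melted columns → high_N.
So row 14 is (D, high_N, 252); yield_kg = 252.

252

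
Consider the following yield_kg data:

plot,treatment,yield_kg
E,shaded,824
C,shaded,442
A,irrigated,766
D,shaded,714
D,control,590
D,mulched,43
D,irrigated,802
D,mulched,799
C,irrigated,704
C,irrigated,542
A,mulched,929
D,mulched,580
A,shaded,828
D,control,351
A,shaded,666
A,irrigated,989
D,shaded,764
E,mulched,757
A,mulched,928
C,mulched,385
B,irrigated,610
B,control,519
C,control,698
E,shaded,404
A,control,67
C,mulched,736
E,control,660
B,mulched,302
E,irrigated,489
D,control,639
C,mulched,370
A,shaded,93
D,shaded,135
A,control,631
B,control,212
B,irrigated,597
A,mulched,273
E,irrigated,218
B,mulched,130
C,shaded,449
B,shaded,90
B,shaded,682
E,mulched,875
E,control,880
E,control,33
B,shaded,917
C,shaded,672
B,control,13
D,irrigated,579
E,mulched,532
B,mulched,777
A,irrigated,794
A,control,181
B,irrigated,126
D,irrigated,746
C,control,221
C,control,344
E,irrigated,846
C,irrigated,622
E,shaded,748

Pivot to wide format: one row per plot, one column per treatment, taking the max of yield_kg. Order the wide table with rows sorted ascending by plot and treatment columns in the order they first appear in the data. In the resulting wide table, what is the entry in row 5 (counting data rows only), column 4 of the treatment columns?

With rows sorted ascending by plot, row 5 is plot=E. treatment columns in first-appearance order: shaded, irrigated, control, mulched; column 4 is mulched.
Long rows with plot=E, treatment=mulched: max(757, 875, 532) = 875.

875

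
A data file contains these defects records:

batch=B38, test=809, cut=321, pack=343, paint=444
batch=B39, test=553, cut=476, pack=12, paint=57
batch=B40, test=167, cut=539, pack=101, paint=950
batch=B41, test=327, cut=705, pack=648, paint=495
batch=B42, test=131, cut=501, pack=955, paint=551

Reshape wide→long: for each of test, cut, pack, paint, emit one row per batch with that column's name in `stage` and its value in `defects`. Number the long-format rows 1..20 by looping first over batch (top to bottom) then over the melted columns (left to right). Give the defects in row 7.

12

20 rows total (5 × 4). Row 7: index ⌊(7-1)/4⌋ = 1 into batch → B39; (7-1) mod 4 = 2 into the melted columns → pack.
So row 7 is (B39, pack, 12); defects = 12.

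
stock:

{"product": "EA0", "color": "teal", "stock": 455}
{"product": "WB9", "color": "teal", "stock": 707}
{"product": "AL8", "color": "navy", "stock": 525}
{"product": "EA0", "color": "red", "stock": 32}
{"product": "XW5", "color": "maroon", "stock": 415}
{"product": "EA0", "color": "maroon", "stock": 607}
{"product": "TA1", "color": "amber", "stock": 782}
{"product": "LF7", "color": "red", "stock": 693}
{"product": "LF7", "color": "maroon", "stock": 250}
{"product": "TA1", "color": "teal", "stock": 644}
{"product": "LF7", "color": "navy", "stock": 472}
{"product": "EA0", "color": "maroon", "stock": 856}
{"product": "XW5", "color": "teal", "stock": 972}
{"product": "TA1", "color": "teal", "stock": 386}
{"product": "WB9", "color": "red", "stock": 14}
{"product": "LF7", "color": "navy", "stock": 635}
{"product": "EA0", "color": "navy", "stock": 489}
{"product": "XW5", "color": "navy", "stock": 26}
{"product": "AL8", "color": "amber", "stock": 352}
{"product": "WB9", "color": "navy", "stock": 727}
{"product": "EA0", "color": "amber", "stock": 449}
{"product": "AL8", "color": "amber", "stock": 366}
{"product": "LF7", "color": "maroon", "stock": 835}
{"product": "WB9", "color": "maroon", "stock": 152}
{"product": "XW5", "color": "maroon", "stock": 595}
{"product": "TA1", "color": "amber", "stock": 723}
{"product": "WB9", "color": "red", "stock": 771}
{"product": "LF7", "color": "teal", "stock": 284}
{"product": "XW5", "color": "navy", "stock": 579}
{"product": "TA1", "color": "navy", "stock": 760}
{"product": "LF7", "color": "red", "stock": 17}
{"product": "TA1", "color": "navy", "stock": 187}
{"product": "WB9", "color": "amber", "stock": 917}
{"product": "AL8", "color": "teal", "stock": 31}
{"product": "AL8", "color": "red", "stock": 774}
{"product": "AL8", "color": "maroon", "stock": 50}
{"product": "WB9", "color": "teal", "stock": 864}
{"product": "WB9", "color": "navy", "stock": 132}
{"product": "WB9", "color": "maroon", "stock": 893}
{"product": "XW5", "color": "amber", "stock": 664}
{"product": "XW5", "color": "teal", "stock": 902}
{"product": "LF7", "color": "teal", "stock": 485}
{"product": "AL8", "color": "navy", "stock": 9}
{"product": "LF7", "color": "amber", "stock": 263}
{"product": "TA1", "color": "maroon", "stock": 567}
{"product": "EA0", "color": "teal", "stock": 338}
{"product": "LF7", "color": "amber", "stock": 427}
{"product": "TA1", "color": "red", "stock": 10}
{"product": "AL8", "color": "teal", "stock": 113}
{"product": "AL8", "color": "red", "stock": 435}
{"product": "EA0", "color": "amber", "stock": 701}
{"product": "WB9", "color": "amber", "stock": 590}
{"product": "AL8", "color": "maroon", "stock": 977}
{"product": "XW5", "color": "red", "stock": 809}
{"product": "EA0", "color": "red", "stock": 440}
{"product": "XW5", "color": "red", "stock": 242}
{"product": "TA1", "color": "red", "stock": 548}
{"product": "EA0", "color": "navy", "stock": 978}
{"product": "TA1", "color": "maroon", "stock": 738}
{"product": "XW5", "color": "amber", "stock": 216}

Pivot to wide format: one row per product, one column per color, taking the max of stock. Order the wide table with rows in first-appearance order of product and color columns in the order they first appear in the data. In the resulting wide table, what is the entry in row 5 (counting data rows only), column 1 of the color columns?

644

With rows in first-appearance order of product, row 5 is product=TA1. color columns in first-appearance order: teal, navy, red, maroon, amber; column 1 is teal.
Long rows with product=TA1, color=teal: max(644, 386) = 644.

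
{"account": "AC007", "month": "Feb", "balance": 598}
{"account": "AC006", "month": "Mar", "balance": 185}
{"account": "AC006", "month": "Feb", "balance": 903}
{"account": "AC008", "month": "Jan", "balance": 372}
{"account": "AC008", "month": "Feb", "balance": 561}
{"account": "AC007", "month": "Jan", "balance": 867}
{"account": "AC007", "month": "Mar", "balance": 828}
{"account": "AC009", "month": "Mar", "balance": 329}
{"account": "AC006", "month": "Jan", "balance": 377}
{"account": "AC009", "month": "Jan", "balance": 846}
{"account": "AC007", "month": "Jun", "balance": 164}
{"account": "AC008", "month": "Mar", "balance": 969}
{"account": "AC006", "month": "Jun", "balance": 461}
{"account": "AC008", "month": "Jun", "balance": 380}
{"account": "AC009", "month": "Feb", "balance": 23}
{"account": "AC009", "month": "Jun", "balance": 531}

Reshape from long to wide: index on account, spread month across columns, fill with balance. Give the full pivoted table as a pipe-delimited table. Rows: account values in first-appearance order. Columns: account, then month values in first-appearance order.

Columns: account plus the 4 distinct month values (Feb, Mar, Jan, Jun).
For example, row AC007 column Feb takes balance=598 from the long row (AC007, Feb).

| account | Feb | Mar | Jan | Jun |
| AC007 | 598 | 828 | 867 | 164 |
| AC006 | 903 | 185 | 377 | 461 |
| AC008 | 561 | 969 | 372 | 380 |
| AC009 | 23 | 329 | 846 | 531 |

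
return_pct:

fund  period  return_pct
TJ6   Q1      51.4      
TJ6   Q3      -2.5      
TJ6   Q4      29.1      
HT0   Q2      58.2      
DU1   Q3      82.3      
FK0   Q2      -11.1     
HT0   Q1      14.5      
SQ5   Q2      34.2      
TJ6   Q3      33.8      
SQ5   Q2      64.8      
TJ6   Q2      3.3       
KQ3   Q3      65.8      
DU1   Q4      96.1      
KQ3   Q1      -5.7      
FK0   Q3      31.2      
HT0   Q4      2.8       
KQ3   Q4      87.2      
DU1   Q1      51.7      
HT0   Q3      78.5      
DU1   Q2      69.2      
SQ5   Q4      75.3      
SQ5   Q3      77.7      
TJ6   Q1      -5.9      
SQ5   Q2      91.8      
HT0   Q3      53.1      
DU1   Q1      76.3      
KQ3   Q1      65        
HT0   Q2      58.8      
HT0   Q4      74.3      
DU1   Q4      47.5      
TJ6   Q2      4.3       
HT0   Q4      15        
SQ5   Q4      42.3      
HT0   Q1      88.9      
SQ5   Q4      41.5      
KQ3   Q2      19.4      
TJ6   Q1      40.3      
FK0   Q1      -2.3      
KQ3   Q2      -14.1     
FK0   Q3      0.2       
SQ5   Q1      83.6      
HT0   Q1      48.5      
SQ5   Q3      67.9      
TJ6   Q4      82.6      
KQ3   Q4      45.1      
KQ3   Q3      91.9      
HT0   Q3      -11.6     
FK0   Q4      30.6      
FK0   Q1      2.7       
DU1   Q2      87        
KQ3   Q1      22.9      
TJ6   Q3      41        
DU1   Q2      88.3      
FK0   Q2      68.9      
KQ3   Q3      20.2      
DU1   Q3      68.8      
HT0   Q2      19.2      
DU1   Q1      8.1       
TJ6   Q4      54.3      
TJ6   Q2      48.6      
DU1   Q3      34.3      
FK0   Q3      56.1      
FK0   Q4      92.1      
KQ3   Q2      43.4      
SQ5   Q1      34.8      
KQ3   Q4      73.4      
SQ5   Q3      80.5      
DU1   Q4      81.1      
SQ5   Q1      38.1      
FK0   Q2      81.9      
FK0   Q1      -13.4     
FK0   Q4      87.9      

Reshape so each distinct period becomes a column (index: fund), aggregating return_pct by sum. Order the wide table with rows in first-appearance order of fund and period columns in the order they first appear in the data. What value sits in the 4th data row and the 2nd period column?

87.5

With rows in first-appearance order of fund, row 4 is fund=FK0. period columns in first-appearance order: Q1, Q3, Q4, Q2; column 2 is Q3.
Long rows with fund=FK0, period=Q3: 31.2 + 0.2 + 56.1 = 87.5.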